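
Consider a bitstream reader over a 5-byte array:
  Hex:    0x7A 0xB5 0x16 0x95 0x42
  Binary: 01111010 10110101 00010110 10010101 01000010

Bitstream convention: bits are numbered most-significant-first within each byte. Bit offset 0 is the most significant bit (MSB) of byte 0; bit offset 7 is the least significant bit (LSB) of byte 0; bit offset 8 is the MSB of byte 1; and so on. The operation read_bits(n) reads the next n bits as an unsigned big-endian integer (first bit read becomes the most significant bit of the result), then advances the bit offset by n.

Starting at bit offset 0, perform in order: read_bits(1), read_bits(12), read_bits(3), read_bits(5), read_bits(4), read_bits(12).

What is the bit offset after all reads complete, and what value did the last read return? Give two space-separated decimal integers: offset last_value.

Answer: 37 680

Derivation:
Read 1: bits[0:1] width=1 -> value=0 (bin 0); offset now 1 = byte 0 bit 1; 39 bits remain
Read 2: bits[1:13] width=12 -> value=3926 (bin 111101010110); offset now 13 = byte 1 bit 5; 27 bits remain
Read 3: bits[13:16] width=3 -> value=5 (bin 101); offset now 16 = byte 2 bit 0; 24 bits remain
Read 4: bits[16:21] width=5 -> value=2 (bin 00010); offset now 21 = byte 2 bit 5; 19 bits remain
Read 5: bits[21:25] width=4 -> value=13 (bin 1101); offset now 25 = byte 3 bit 1; 15 bits remain
Read 6: bits[25:37] width=12 -> value=680 (bin 001010101000); offset now 37 = byte 4 bit 5; 3 bits remain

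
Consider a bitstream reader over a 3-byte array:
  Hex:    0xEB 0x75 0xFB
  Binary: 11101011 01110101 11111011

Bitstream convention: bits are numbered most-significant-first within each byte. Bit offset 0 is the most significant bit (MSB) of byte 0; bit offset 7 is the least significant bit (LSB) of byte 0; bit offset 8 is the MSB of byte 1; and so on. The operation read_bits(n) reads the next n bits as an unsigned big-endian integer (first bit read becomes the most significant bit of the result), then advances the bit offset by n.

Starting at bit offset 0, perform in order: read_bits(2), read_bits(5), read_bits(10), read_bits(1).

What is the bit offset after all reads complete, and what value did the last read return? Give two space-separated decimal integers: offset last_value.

Read 1: bits[0:2] width=2 -> value=3 (bin 11); offset now 2 = byte 0 bit 2; 22 bits remain
Read 2: bits[2:7] width=5 -> value=21 (bin 10101); offset now 7 = byte 0 bit 7; 17 bits remain
Read 3: bits[7:17] width=10 -> value=747 (bin 1011101011); offset now 17 = byte 2 bit 1; 7 bits remain
Read 4: bits[17:18] width=1 -> value=1 (bin 1); offset now 18 = byte 2 bit 2; 6 bits remain

Answer: 18 1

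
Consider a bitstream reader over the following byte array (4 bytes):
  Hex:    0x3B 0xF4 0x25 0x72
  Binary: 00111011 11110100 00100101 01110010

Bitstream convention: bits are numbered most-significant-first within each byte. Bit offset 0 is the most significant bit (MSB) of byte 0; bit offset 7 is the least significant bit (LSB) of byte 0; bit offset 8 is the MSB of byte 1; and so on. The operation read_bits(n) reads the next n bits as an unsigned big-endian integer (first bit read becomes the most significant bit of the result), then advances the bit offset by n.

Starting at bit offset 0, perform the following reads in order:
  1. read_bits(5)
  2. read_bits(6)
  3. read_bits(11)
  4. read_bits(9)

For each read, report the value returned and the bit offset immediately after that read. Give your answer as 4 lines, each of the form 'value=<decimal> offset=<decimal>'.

Answer: value=7 offset=5
value=31 offset=11
value=1289 offset=22
value=185 offset=31

Derivation:
Read 1: bits[0:5] width=5 -> value=7 (bin 00111); offset now 5 = byte 0 bit 5; 27 bits remain
Read 2: bits[5:11] width=6 -> value=31 (bin 011111); offset now 11 = byte 1 bit 3; 21 bits remain
Read 3: bits[11:22] width=11 -> value=1289 (bin 10100001001); offset now 22 = byte 2 bit 6; 10 bits remain
Read 4: bits[22:31] width=9 -> value=185 (bin 010111001); offset now 31 = byte 3 bit 7; 1 bits remain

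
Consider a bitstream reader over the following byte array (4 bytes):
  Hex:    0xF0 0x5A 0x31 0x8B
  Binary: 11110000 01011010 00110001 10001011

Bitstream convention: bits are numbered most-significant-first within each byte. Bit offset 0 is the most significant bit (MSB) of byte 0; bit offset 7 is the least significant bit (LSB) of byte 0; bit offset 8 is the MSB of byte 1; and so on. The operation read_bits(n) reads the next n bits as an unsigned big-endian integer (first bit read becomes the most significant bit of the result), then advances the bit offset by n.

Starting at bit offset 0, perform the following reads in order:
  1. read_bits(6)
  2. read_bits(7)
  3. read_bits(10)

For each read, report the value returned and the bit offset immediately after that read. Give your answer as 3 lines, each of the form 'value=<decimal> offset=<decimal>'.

Read 1: bits[0:6] width=6 -> value=60 (bin 111100); offset now 6 = byte 0 bit 6; 26 bits remain
Read 2: bits[6:13] width=7 -> value=11 (bin 0001011); offset now 13 = byte 1 bit 5; 19 bits remain
Read 3: bits[13:23] width=10 -> value=280 (bin 0100011000); offset now 23 = byte 2 bit 7; 9 bits remain

Answer: value=60 offset=6
value=11 offset=13
value=280 offset=23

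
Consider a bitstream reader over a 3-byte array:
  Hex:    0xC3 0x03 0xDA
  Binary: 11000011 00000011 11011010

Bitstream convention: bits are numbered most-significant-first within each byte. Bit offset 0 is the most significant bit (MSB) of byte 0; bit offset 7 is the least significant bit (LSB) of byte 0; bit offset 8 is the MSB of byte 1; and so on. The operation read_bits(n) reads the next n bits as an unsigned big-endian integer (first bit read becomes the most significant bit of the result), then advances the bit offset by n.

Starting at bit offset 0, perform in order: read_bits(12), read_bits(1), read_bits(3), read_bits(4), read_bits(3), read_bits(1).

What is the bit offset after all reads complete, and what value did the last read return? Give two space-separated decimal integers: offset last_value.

Read 1: bits[0:12] width=12 -> value=3120 (bin 110000110000); offset now 12 = byte 1 bit 4; 12 bits remain
Read 2: bits[12:13] width=1 -> value=0 (bin 0); offset now 13 = byte 1 bit 5; 11 bits remain
Read 3: bits[13:16] width=3 -> value=3 (bin 011); offset now 16 = byte 2 bit 0; 8 bits remain
Read 4: bits[16:20] width=4 -> value=13 (bin 1101); offset now 20 = byte 2 bit 4; 4 bits remain
Read 5: bits[20:23] width=3 -> value=5 (bin 101); offset now 23 = byte 2 bit 7; 1 bits remain
Read 6: bits[23:24] width=1 -> value=0 (bin 0); offset now 24 = byte 3 bit 0; 0 bits remain

Answer: 24 0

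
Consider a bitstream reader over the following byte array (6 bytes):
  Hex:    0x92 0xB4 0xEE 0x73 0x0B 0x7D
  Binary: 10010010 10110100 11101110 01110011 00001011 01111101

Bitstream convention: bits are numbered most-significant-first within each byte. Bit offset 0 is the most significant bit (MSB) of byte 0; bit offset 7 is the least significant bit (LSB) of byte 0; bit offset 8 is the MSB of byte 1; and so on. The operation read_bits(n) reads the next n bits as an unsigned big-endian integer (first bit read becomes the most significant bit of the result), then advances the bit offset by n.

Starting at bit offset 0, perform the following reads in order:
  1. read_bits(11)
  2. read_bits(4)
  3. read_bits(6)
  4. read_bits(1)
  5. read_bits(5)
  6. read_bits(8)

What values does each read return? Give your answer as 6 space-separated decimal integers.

Answer: 1173 10 29 1 19 152

Derivation:
Read 1: bits[0:11] width=11 -> value=1173 (bin 10010010101); offset now 11 = byte 1 bit 3; 37 bits remain
Read 2: bits[11:15] width=4 -> value=10 (bin 1010); offset now 15 = byte 1 bit 7; 33 bits remain
Read 3: bits[15:21] width=6 -> value=29 (bin 011101); offset now 21 = byte 2 bit 5; 27 bits remain
Read 4: bits[21:22] width=1 -> value=1 (bin 1); offset now 22 = byte 2 bit 6; 26 bits remain
Read 5: bits[22:27] width=5 -> value=19 (bin 10011); offset now 27 = byte 3 bit 3; 21 bits remain
Read 6: bits[27:35] width=8 -> value=152 (bin 10011000); offset now 35 = byte 4 bit 3; 13 bits remain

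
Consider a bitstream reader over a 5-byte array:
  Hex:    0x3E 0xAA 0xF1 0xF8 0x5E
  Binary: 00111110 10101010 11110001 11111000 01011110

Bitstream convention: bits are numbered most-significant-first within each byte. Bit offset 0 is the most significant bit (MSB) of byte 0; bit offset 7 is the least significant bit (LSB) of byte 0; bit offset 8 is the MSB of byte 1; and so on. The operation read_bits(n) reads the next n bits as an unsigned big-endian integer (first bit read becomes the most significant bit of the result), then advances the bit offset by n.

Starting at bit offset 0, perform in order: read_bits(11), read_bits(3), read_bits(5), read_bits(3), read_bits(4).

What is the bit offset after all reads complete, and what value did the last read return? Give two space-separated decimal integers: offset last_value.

Read 1: bits[0:11] width=11 -> value=501 (bin 00111110101); offset now 11 = byte 1 bit 3; 29 bits remain
Read 2: bits[11:14] width=3 -> value=2 (bin 010); offset now 14 = byte 1 bit 6; 26 bits remain
Read 3: bits[14:19] width=5 -> value=23 (bin 10111); offset now 19 = byte 2 bit 3; 21 bits remain
Read 4: bits[19:22] width=3 -> value=4 (bin 100); offset now 22 = byte 2 bit 6; 18 bits remain
Read 5: bits[22:26] width=4 -> value=7 (bin 0111); offset now 26 = byte 3 bit 2; 14 bits remain

Answer: 26 7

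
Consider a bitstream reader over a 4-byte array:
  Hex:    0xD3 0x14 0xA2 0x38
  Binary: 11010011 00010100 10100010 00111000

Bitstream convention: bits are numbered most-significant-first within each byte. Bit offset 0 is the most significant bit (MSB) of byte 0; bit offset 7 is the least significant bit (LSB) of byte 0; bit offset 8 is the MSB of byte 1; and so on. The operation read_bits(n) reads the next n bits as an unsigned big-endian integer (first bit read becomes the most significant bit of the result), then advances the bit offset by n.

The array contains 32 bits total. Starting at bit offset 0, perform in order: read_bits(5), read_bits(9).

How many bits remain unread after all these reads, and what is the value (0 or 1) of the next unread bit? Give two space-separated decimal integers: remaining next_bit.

Read 1: bits[0:5] width=5 -> value=26 (bin 11010); offset now 5 = byte 0 bit 5; 27 bits remain
Read 2: bits[5:14] width=9 -> value=197 (bin 011000101); offset now 14 = byte 1 bit 6; 18 bits remain

Answer: 18 0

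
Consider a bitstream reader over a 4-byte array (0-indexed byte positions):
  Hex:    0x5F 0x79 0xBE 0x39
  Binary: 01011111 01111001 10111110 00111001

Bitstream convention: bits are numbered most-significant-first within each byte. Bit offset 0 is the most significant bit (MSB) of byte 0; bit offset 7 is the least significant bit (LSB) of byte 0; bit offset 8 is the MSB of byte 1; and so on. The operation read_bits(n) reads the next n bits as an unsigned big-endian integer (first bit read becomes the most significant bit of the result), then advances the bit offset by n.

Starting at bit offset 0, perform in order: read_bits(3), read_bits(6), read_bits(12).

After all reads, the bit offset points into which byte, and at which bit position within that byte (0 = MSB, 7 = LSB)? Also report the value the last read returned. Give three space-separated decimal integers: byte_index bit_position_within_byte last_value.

Read 1: bits[0:3] width=3 -> value=2 (bin 010); offset now 3 = byte 0 bit 3; 29 bits remain
Read 2: bits[3:9] width=6 -> value=62 (bin 111110); offset now 9 = byte 1 bit 1; 23 bits remain
Read 3: bits[9:21] width=12 -> value=3895 (bin 111100110111); offset now 21 = byte 2 bit 5; 11 bits remain

Answer: 2 5 3895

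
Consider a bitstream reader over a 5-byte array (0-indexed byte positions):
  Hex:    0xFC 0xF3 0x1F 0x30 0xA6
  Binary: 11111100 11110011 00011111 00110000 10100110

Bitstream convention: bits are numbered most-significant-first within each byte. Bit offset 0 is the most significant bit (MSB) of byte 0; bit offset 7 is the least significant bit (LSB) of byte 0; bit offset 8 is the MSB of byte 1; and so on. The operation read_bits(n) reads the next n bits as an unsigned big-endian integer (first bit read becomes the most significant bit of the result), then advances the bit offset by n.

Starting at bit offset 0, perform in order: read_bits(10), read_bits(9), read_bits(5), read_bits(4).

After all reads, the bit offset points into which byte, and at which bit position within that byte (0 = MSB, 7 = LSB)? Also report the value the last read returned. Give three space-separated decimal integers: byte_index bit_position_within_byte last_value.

Read 1: bits[0:10] width=10 -> value=1011 (bin 1111110011); offset now 10 = byte 1 bit 2; 30 bits remain
Read 2: bits[10:19] width=9 -> value=408 (bin 110011000); offset now 19 = byte 2 bit 3; 21 bits remain
Read 3: bits[19:24] width=5 -> value=31 (bin 11111); offset now 24 = byte 3 bit 0; 16 bits remain
Read 4: bits[24:28] width=4 -> value=3 (bin 0011); offset now 28 = byte 3 bit 4; 12 bits remain

Answer: 3 4 3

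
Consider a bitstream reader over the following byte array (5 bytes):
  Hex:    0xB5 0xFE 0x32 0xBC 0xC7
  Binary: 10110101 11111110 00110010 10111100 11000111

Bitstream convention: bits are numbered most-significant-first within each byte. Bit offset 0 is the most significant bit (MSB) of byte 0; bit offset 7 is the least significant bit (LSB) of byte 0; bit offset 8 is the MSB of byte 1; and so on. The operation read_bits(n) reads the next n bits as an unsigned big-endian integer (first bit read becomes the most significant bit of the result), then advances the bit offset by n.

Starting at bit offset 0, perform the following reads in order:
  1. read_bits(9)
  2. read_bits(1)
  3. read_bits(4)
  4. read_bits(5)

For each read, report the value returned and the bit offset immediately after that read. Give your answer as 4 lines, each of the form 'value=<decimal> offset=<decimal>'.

Answer: value=363 offset=9
value=1 offset=10
value=15 offset=14
value=17 offset=19

Derivation:
Read 1: bits[0:9] width=9 -> value=363 (bin 101101011); offset now 9 = byte 1 bit 1; 31 bits remain
Read 2: bits[9:10] width=1 -> value=1 (bin 1); offset now 10 = byte 1 bit 2; 30 bits remain
Read 3: bits[10:14] width=4 -> value=15 (bin 1111); offset now 14 = byte 1 bit 6; 26 bits remain
Read 4: bits[14:19] width=5 -> value=17 (bin 10001); offset now 19 = byte 2 bit 3; 21 bits remain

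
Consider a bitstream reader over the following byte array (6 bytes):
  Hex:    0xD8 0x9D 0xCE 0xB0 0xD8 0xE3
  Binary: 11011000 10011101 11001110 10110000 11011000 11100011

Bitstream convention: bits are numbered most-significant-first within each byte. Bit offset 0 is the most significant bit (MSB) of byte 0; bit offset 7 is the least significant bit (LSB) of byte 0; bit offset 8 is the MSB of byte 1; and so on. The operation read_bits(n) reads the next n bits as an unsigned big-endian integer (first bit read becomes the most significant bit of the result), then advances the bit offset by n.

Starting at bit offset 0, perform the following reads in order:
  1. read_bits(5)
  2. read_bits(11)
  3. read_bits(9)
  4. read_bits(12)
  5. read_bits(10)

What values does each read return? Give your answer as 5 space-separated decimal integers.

Answer: 27 157 413 1563 113

Derivation:
Read 1: bits[0:5] width=5 -> value=27 (bin 11011); offset now 5 = byte 0 bit 5; 43 bits remain
Read 2: bits[5:16] width=11 -> value=157 (bin 00010011101); offset now 16 = byte 2 bit 0; 32 bits remain
Read 3: bits[16:25] width=9 -> value=413 (bin 110011101); offset now 25 = byte 3 bit 1; 23 bits remain
Read 4: bits[25:37] width=12 -> value=1563 (bin 011000011011); offset now 37 = byte 4 bit 5; 11 bits remain
Read 5: bits[37:47] width=10 -> value=113 (bin 0001110001); offset now 47 = byte 5 bit 7; 1 bits remain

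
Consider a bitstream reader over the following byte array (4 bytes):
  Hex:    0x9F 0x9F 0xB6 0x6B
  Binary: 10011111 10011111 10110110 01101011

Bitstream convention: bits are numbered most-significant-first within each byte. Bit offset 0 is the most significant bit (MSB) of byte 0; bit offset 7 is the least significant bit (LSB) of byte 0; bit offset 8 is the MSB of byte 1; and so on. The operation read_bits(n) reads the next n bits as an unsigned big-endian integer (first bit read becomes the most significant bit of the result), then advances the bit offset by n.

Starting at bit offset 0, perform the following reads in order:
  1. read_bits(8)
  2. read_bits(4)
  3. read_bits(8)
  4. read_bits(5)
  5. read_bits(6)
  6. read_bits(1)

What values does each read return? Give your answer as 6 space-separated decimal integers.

Read 1: bits[0:8] width=8 -> value=159 (bin 10011111); offset now 8 = byte 1 bit 0; 24 bits remain
Read 2: bits[8:12] width=4 -> value=9 (bin 1001); offset now 12 = byte 1 bit 4; 20 bits remain
Read 3: bits[12:20] width=8 -> value=251 (bin 11111011); offset now 20 = byte 2 bit 4; 12 bits remain
Read 4: bits[20:25] width=5 -> value=12 (bin 01100); offset now 25 = byte 3 bit 1; 7 bits remain
Read 5: bits[25:31] width=6 -> value=53 (bin 110101); offset now 31 = byte 3 bit 7; 1 bits remain
Read 6: bits[31:32] width=1 -> value=1 (bin 1); offset now 32 = byte 4 bit 0; 0 bits remain

Answer: 159 9 251 12 53 1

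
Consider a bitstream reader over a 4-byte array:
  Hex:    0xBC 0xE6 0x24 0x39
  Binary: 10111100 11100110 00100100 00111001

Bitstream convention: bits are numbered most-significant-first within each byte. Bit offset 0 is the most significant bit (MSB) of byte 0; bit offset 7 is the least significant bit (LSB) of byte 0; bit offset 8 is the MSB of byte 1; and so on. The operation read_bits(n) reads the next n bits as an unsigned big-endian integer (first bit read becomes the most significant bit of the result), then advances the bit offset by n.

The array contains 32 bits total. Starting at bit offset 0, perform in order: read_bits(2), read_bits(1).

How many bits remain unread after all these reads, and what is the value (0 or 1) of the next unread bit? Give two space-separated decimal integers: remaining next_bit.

Read 1: bits[0:2] width=2 -> value=2 (bin 10); offset now 2 = byte 0 bit 2; 30 bits remain
Read 2: bits[2:3] width=1 -> value=1 (bin 1); offset now 3 = byte 0 bit 3; 29 bits remain

Answer: 29 1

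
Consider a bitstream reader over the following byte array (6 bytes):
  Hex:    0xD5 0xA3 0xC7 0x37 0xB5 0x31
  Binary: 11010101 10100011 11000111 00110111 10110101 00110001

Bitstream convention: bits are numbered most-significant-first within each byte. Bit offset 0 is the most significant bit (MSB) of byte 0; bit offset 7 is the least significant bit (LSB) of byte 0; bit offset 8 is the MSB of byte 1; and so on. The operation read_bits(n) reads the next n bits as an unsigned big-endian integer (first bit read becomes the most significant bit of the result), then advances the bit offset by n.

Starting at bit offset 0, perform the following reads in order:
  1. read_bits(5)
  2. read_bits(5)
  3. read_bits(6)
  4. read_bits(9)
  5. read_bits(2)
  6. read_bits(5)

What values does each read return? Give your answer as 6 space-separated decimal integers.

Answer: 26 22 35 398 1 23

Derivation:
Read 1: bits[0:5] width=5 -> value=26 (bin 11010); offset now 5 = byte 0 bit 5; 43 bits remain
Read 2: bits[5:10] width=5 -> value=22 (bin 10110); offset now 10 = byte 1 bit 2; 38 bits remain
Read 3: bits[10:16] width=6 -> value=35 (bin 100011); offset now 16 = byte 2 bit 0; 32 bits remain
Read 4: bits[16:25] width=9 -> value=398 (bin 110001110); offset now 25 = byte 3 bit 1; 23 bits remain
Read 5: bits[25:27] width=2 -> value=1 (bin 01); offset now 27 = byte 3 bit 3; 21 bits remain
Read 6: bits[27:32] width=5 -> value=23 (bin 10111); offset now 32 = byte 4 bit 0; 16 bits remain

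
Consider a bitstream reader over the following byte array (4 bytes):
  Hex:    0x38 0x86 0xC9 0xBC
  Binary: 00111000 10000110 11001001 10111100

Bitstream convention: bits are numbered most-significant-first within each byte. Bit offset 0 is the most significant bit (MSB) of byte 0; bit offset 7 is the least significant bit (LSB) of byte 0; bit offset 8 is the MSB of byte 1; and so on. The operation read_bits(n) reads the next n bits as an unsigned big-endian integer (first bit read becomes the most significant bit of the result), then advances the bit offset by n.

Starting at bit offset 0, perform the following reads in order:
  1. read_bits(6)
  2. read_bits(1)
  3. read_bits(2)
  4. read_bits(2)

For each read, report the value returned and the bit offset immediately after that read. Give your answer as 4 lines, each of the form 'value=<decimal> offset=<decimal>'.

Read 1: bits[0:6] width=6 -> value=14 (bin 001110); offset now 6 = byte 0 bit 6; 26 bits remain
Read 2: bits[6:7] width=1 -> value=0 (bin 0); offset now 7 = byte 0 bit 7; 25 bits remain
Read 3: bits[7:9] width=2 -> value=1 (bin 01); offset now 9 = byte 1 bit 1; 23 bits remain
Read 4: bits[9:11] width=2 -> value=0 (bin 00); offset now 11 = byte 1 bit 3; 21 bits remain

Answer: value=14 offset=6
value=0 offset=7
value=1 offset=9
value=0 offset=11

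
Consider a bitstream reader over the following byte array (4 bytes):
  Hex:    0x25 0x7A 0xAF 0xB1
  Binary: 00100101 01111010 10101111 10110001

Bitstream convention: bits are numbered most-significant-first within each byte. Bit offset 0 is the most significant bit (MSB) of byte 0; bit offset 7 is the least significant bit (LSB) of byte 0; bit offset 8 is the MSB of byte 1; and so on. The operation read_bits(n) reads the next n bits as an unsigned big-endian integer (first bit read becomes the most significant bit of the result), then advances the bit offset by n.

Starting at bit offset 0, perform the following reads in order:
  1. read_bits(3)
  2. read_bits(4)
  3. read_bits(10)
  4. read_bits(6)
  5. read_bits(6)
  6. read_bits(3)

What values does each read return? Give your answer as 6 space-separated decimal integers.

Answer: 1 2 757 23 54 1

Derivation:
Read 1: bits[0:3] width=3 -> value=1 (bin 001); offset now 3 = byte 0 bit 3; 29 bits remain
Read 2: bits[3:7] width=4 -> value=2 (bin 0010); offset now 7 = byte 0 bit 7; 25 bits remain
Read 3: bits[7:17] width=10 -> value=757 (bin 1011110101); offset now 17 = byte 2 bit 1; 15 bits remain
Read 4: bits[17:23] width=6 -> value=23 (bin 010111); offset now 23 = byte 2 bit 7; 9 bits remain
Read 5: bits[23:29] width=6 -> value=54 (bin 110110); offset now 29 = byte 3 bit 5; 3 bits remain
Read 6: bits[29:32] width=3 -> value=1 (bin 001); offset now 32 = byte 4 bit 0; 0 bits remain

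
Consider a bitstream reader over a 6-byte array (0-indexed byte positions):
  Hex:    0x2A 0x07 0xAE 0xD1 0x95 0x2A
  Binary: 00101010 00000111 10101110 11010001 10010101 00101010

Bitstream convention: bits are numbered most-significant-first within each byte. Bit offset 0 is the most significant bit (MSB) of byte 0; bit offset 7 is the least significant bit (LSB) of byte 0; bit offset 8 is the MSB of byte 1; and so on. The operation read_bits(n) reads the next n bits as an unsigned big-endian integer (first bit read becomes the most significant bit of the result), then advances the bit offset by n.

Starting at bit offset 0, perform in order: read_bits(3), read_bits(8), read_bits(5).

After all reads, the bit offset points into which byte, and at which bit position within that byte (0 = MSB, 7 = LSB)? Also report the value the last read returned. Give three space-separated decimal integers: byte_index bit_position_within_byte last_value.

Answer: 2 0 7

Derivation:
Read 1: bits[0:3] width=3 -> value=1 (bin 001); offset now 3 = byte 0 bit 3; 45 bits remain
Read 2: bits[3:11] width=8 -> value=80 (bin 01010000); offset now 11 = byte 1 bit 3; 37 bits remain
Read 3: bits[11:16] width=5 -> value=7 (bin 00111); offset now 16 = byte 2 bit 0; 32 bits remain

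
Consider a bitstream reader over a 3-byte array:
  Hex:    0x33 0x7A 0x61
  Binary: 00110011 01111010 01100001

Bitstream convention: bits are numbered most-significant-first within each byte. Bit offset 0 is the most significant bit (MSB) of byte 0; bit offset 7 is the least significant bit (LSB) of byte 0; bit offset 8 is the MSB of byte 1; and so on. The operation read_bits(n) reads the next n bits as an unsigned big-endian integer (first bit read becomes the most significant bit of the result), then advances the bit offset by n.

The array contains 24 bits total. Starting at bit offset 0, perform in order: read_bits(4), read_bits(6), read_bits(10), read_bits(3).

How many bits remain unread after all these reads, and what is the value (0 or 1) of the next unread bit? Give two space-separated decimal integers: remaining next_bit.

Read 1: bits[0:4] width=4 -> value=3 (bin 0011); offset now 4 = byte 0 bit 4; 20 bits remain
Read 2: bits[4:10] width=6 -> value=13 (bin 001101); offset now 10 = byte 1 bit 2; 14 bits remain
Read 3: bits[10:20] width=10 -> value=934 (bin 1110100110); offset now 20 = byte 2 bit 4; 4 bits remain
Read 4: bits[20:23] width=3 -> value=0 (bin 000); offset now 23 = byte 2 bit 7; 1 bits remain

Answer: 1 1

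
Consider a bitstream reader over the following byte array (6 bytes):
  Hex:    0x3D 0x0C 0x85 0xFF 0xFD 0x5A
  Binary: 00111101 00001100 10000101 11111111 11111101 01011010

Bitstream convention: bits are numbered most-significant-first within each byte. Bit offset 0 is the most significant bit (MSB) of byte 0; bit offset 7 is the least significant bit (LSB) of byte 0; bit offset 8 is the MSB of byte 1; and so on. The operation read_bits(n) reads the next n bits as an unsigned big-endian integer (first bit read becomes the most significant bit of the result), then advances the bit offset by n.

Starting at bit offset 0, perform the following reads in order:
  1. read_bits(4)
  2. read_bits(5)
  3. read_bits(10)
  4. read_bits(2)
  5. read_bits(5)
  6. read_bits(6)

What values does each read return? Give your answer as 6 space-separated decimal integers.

Answer: 3 26 100 0 23 63

Derivation:
Read 1: bits[0:4] width=4 -> value=3 (bin 0011); offset now 4 = byte 0 bit 4; 44 bits remain
Read 2: bits[4:9] width=5 -> value=26 (bin 11010); offset now 9 = byte 1 bit 1; 39 bits remain
Read 3: bits[9:19] width=10 -> value=100 (bin 0001100100); offset now 19 = byte 2 bit 3; 29 bits remain
Read 4: bits[19:21] width=2 -> value=0 (bin 00); offset now 21 = byte 2 bit 5; 27 bits remain
Read 5: bits[21:26] width=5 -> value=23 (bin 10111); offset now 26 = byte 3 bit 2; 22 bits remain
Read 6: bits[26:32] width=6 -> value=63 (bin 111111); offset now 32 = byte 4 bit 0; 16 bits remain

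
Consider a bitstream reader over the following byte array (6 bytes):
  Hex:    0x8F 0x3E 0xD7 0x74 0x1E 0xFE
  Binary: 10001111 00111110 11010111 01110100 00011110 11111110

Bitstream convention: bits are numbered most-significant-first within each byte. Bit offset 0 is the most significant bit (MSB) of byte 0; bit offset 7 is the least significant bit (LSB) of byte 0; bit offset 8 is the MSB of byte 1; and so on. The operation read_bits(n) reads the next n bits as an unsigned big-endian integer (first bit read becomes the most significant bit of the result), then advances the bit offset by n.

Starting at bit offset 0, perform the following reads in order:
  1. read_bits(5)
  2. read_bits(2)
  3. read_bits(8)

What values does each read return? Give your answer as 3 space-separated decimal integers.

Answer: 17 3 159

Derivation:
Read 1: bits[0:5] width=5 -> value=17 (bin 10001); offset now 5 = byte 0 bit 5; 43 bits remain
Read 2: bits[5:7] width=2 -> value=3 (bin 11); offset now 7 = byte 0 bit 7; 41 bits remain
Read 3: bits[7:15] width=8 -> value=159 (bin 10011111); offset now 15 = byte 1 bit 7; 33 bits remain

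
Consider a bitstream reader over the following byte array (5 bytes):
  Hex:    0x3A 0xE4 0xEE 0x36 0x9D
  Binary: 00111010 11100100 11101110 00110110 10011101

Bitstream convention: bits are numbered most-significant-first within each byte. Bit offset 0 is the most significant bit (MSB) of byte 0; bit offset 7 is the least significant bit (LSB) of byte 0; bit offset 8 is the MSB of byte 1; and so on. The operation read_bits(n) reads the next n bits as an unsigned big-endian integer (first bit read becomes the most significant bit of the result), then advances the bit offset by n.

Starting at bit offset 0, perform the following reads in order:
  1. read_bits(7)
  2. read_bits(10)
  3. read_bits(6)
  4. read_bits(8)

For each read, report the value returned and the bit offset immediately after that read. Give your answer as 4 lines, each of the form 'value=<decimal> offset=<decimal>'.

Answer: value=29 offset=7
value=457 offset=17
value=55 offset=23
value=27 offset=31

Derivation:
Read 1: bits[0:7] width=7 -> value=29 (bin 0011101); offset now 7 = byte 0 bit 7; 33 bits remain
Read 2: bits[7:17] width=10 -> value=457 (bin 0111001001); offset now 17 = byte 2 bit 1; 23 bits remain
Read 3: bits[17:23] width=6 -> value=55 (bin 110111); offset now 23 = byte 2 bit 7; 17 bits remain
Read 4: bits[23:31] width=8 -> value=27 (bin 00011011); offset now 31 = byte 3 bit 7; 9 bits remain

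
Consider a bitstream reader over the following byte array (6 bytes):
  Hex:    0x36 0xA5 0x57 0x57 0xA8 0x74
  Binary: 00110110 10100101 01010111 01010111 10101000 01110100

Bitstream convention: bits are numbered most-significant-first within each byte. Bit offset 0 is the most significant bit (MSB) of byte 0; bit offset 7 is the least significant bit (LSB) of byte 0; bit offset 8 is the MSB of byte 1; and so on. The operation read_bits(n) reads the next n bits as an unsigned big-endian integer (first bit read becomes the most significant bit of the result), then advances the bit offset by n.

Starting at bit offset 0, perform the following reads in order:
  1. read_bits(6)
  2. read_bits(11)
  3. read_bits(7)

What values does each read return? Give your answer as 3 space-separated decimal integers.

Answer: 13 1354 87

Derivation:
Read 1: bits[0:6] width=6 -> value=13 (bin 001101); offset now 6 = byte 0 bit 6; 42 bits remain
Read 2: bits[6:17] width=11 -> value=1354 (bin 10101001010); offset now 17 = byte 2 bit 1; 31 bits remain
Read 3: bits[17:24] width=7 -> value=87 (bin 1010111); offset now 24 = byte 3 bit 0; 24 bits remain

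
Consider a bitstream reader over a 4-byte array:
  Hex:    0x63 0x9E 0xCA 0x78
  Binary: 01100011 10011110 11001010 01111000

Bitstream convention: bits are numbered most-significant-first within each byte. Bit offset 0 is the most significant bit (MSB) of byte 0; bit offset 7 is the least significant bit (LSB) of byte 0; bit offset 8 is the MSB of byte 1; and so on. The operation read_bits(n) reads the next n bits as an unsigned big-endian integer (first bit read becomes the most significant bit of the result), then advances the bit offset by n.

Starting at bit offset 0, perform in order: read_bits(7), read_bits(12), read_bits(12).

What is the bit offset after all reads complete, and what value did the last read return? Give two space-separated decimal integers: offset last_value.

Read 1: bits[0:7] width=7 -> value=49 (bin 0110001); offset now 7 = byte 0 bit 7; 25 bits remain
Read 2: bits[7:19] width=12 -> value=3318 (bin 110011110110); offset now 19 = byte 2 bit 3; 13 bits remain
Read 3: bits[19:31] width=12 -> value=1340 (bin 010100111100); offset now 31 = byte 3 bit 7; 1 bits remain

Answer: 31 1340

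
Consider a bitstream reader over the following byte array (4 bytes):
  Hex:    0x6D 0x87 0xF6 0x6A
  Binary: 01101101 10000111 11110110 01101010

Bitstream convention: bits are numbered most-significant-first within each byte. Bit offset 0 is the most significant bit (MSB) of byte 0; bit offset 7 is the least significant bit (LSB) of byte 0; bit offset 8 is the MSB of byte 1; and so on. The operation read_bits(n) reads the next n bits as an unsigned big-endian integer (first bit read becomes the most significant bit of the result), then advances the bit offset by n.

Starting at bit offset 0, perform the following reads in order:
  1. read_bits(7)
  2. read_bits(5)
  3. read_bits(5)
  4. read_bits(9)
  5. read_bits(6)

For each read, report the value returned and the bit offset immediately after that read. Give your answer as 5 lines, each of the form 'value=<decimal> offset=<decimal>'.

Answer: value=54 offset=7
value=24 offset=12
value=15 offset=17
value=473 offset=26
value=42 offset=32

Derivation:
Read 1: bits[0:7] width=7 -> value=54 (bin 0110110); offset now 7 = byte 0 bit 7; 25 bits remain
Read 2: bits[7:12] width=5 -> value=24 (bin 11000); offset now 12 = byte 1 bit 4; 20 bits remain
Read 3: bits[12:17] width=5 -> value=15 (bin 01111); offset now 17 = byte 2 bit 1; 15 bits remain
Read 4: bits[17:26] width=9 -> value=473 (bin 111011001); offset now 26 = byte 3 bit 2; 6 bits remain
Read 5: bits[26:32] width=6 -> value=42 (bin 101010); offset now 32 = byte 4 bit 0; 0 bits remain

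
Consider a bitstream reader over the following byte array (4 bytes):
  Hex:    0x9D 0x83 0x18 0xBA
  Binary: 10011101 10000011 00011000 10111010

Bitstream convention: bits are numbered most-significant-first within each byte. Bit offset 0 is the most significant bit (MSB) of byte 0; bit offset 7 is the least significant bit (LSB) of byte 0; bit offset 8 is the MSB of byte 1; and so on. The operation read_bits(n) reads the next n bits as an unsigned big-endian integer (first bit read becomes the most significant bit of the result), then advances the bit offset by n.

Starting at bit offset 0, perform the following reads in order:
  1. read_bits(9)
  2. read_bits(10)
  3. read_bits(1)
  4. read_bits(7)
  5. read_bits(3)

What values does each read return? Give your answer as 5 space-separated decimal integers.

Read 1: bits[0:9] width=9 -> value=315 (bin 100111011); offset now 9 = byte 1 bit 1; 23 bits remain
Read 2: bits[9:19] width=10 -> value=24 (bin 0000011000); offset now 19 = byte 2 bit 3; 13 bits remain
Read 3: bits[19:20] width=1 -> value=1 (bin 1); offset now 20 = byte 2 bit 4; 12 bits remain
Read 4: bits[20:27] width=7 -> value=69 (bin 1000101); offset now 27 = byte 3 bit 3; 5 bits remain
Read 5: bits[27:30] width=3 -> value=6 (bin 110); offset now 30 = byte 3 bit 6; 2 bits remain

Answer: 315 24 1 69 6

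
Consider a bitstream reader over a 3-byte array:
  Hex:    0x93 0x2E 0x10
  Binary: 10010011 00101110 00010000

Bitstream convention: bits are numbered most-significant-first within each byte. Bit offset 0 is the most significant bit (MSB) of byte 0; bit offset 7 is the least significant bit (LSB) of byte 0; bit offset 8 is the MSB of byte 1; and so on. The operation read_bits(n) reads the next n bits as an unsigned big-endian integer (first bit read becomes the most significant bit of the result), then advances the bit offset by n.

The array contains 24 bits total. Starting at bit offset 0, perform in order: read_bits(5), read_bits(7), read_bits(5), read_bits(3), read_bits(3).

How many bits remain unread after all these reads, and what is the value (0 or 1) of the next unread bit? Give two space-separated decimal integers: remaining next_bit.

Read 1: bits[0:5] width=5 -> value=18 (bin 10010); offset now 5 = byte 0 bit 5; 19 bits remain
Read 2: bits[5:12] width=7 -> value=50 (bin 0110010); offset now 12 = byte 1 bit 4; 12 bits remain
Read 3: bits[12:17] width=5 -> value=28 (bin 11100); offset now 17 = byte 2 bit 1; 7 bits remain
Read 4: bits[17:20] width=3 -> value=1 (bin 001); offset now 20 = byte 2 bit 4; 4 bits remain
Read 5: bits[20:23] width=3 -> value=0 (bin 000); offset now 23 = byte 2 bit 7; 1 bits remain

Answer: 1 0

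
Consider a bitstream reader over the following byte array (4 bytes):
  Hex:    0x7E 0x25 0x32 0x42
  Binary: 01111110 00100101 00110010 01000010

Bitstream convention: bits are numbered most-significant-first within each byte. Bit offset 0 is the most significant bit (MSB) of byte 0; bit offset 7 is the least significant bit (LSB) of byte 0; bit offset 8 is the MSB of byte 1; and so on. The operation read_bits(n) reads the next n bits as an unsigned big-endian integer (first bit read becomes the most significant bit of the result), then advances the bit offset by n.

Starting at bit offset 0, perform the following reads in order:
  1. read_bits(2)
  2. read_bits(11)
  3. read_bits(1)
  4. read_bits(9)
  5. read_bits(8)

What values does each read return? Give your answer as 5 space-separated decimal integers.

Read 1: bits[0:2] width=2 -> value=1 (bin 01); offset now 2 = byte 0 bit 2; 30 bits remain
Read 2: bits[2:13] width=11 -> value=1988 (bin 11111000100); offset now 13 = byte 1 bit 5; 19 bits remain
Read 3: bits[13:14] width=1 -> value=1 (bin 1); offset now 14 = byte 1 bit 6; 18 bits remain
Read 4: bits[14:23] width=9 -> value=153 (bin 010011001); offset now 23 = byte 2 bit 7; 9 bits remain
Read 5: bits[23:31] width=8 -> value=33 (bin 00100001); offset now 31 = byte 3 bit 7; 1 bits remain

Answer: 1 1988 1 153 33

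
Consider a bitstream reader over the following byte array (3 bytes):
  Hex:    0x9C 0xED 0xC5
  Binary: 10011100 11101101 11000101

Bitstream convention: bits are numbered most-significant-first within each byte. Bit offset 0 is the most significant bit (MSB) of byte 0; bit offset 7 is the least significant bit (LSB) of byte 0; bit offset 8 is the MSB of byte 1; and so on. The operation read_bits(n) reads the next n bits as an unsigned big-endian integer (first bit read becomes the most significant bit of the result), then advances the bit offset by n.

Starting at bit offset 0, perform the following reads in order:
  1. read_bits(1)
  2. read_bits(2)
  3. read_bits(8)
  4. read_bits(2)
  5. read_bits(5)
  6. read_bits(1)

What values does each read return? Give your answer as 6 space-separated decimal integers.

Answer: 1 0 231 1 23 0

Derivation:
Read 1: bits[0:1] width=1 -> value=1 (bin 1); offset now 1 = byte 0 bit 1; 23 bits remain
Read 2: bits[1:3] width=2 -> value=0 (bin 00); offset now 3 = byte 0 bit 3; 21 bits remain
Read 3: bits[3:11] width=8 -> value=231 (bin 11100111); offset now 11 = byte 1 bit 3; 13 bits remain
Read 4: bits[11:13] width=2 -> value=1 (bin 01); offset now 13 = byte 1 bit 5; 11 bits remain
Read 5: bits[13:18] width=5 -> value=23 (bin 10111); offset now 18 = byte 2 bit 2; 6 bits remain
Read 6: bits[18:19] width=1 -> value=0 (bin 0); offset now 19 = byte 2 bit 3; 5 bits remain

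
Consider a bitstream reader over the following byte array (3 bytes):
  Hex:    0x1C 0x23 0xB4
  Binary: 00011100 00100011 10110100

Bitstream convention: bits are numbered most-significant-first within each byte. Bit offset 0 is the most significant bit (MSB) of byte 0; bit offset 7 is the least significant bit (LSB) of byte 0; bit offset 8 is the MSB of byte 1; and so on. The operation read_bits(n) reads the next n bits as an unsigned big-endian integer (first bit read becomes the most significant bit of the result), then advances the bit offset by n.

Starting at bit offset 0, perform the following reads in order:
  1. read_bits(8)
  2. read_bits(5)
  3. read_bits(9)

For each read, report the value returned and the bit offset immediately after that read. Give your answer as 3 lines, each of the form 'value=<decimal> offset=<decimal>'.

Read 1: bits[0:8] width=8 -> value=28 (bin 00011100); offset now 8 = byte 1 bit 0; 16 bits remain
Read 2: bits[8:13] width=5 -> value=4 (bin 00100); offset now 13 = byte 1 bit 5; 11 bits remain
Read 3: bits[13:22] width=9 -> value=237 (bin 011101101); offset now 22 = byte 2 bit 6; 2 bits remain

Answer: value=28 offset=8
value=4 offset=13
value=237 offset=22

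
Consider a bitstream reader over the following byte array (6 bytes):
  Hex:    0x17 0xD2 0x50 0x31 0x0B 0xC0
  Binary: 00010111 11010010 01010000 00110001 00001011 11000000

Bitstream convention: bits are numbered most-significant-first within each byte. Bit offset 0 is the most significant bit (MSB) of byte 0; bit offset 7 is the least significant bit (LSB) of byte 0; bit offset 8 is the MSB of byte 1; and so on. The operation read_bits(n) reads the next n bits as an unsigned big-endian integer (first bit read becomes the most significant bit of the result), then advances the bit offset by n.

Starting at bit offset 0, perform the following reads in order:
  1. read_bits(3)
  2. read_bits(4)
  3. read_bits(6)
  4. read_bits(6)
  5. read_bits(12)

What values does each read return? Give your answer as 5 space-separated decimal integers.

Answer: 0 11 58 18 2072

Derivation:
Read 1: bits[0:3] width=3 -> value=0 (bin 000); offset now 3 = byte 0 bit 3; 45 bits remain
Read 2: bits[3:7] width=4 -> value=11 (bin 1011); offset now 7 = byte 0 bit 7; 41 bits remain
Read 3: bits[7:13] width=6 -> value=58 (bin 111010); offset now 13 = byte 1 bit 5; 35 bits remain
Read 4: bits[13:19] width=6 -> value=18 (bin 010010); offset now 19 = byte 2 bit 3; 29 bits remain
Read 5: bits[19:31] width=12 -> value=2072 (bin 100000011000); offset now 31 = byte 3 bit 7; 17 bits remain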